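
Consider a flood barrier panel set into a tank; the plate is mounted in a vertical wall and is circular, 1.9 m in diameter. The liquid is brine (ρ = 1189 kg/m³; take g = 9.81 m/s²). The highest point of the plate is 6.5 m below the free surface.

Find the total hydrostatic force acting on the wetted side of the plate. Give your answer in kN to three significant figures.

F ≈ 246 kN

γ = ρg = 1189 × 9.81 / 1000 = 11.66409 kN/m³.
The centroid is at the centre, 0.95 m below the top of the plate, so the centroid depth is h_c = 6.5 + 0.95 = 7.45 m.
A = π(0.95)² = 2.83529 m².
Resultant F = γ·h_c·A = 11.66409 × 7.45 × 2.83529 = 246.38 kN.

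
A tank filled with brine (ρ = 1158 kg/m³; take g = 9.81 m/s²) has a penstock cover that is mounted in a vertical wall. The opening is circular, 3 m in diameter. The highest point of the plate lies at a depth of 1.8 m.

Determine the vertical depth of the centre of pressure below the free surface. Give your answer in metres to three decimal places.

γ = ρg = 1158 × 9.81 / 1000 = 11.35998 kN/m³.
The centroid is at the centre, 1.5 m below the top of the plate, so the centroid depth is h_c = 1.8 + 1.5 = 3.3 m.
A = π(1.5)² = 7.06858 m².
Resultant F = γ·h_c·A = 11.35998 × 3.3 × 7.06858 = 264.986 kN.
I_c = πr⁴/4 = π × 1.5⁴/4 = 3.97608 m⁴.
Centre of pressure: y_p = y_c + I_c/(y_c·A) = 3.3 + 3.97608/(3.3 × 7.06858) = 3.3 + 0.170455 = 3.47045 m along the plane.

h_p = 3.470 m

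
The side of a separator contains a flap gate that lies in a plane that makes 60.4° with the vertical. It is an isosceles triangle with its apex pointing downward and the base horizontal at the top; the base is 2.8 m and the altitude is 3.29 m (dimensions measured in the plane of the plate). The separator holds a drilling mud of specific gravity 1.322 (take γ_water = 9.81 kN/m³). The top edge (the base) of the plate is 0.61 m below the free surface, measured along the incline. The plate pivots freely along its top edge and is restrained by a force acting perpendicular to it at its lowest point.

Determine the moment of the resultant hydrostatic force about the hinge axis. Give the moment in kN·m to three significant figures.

M ≈ 73.0 kN·m

γ = 1.322 × 9.81 = 12.96882 kN/m³.
The plate makes 60.4° with the vertical, i.e. θ = 90° − 60.4° = 29.6° to the horizontal. Measuring y along the incline from the free-surface line, vertical depth h = y·sinθ with sinθ = 0.493942.
With the apex down, the centroid sits h/3 = 3.29/3 = 1.09667 m below the base (the top edge), so y_c = 0.61 + 1.09667 = 1.70667 m and h_c = 1.70667 × 0.493942 = 0.842996 m.
A = ½ × 2.8 × 3.29 = 4.606 m².
Resultant F = γ·h_c·A = 12.96882 × 0.842996 × 4.606 = 50.3558 kN.
I_c = b·h³/36 = 2.8 × 3.29³/36 = 2.76977 m⁴.
Centre of pressure: y_p = y_c + I_c/(y_c·A) = 1.70667 + 2.76977/(1.70667 × 4.606) = 1.70667 + 0.352347 = 2.05902 m along the plane.
The resultant acts 1.09667 + 0.352347 = 1.44902 m (along the plate) below the hinge at the top edge, so the moment about the hinge is M = F × 1.44902 = 50.3558 × 1.44902 = 72.9666 kN·m.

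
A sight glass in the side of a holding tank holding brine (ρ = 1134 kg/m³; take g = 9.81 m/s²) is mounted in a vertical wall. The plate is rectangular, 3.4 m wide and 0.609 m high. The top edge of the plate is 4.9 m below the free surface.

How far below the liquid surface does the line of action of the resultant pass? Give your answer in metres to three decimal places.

γ = ρg = 1134 × 9.81 / 1000 = 11.12454 kN/m³.
The centroid lies 0.609/2 = 0.3045 m below the top edge, so the centroid depth is h_c = 4.9 + 0.3045 = 5.2045 m.
A = 3.4 × 0.609 = 2.0706 m².
Resultant F = γ·h_c·A = 11.12454 × 5.2045 × 2.0706 = 119.883 kN.
I_c = b·h³/12 = 3.4 × 0.609³/12 = 0.0639955 m⁴.
Centre of pressure: y_p = y_c + I_c/(y_c·A) = 5.2045 + 0.0639955/(5.2045 × 2.0706) = 5.2045 + 0.00593847 = 5.21044 m along the plane.

h_p = 5.210 m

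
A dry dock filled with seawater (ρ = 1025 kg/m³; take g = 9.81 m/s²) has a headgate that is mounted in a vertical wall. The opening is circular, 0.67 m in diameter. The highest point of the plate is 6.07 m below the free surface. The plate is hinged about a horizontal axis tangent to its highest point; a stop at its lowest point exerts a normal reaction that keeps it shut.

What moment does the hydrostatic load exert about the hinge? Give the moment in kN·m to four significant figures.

M ≈ 7.706 kN·m

γ = ρg = 1025 × 9.81 / 1000 = 10.05525 kN/m³.
The centroid is at the centre, 0.335 m below the top of the plate, so the centroid depth is h_c = 6.07 + 0.335 = 6.405 m.
A = π(0.335)² = 0.352565 m².
Resultant F = γ·h_c·A = 10.05525 × 6.405 × 0.352565 = 22.7066 kN.
I_c = πr⁴/4 = π × 0.335⁴/4 = 0.00989166 m⁴.
Centre of pressure: y_p = y_c + I_c/(y_c·A) = 6.405 + 0.00989166/(6.405 × 0.352565) = 6.405 + 0.00438037 = 6.40938 m along the plane.
The resultant acts 0.335 + 0.00438037 = 0.33938 m (along the plate) below the hinge at the top edge, so the moment about the hinge is M = F × 0.33938 = 22.7066 × 0.33938 = 7.70617 kN·m.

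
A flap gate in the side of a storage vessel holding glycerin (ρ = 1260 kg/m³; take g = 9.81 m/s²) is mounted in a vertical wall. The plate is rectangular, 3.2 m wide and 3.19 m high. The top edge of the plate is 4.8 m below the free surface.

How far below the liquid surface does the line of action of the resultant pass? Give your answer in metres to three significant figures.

γ = ρg = 1260 × 9.81 / 1000 = 12.3606 kN/m³.
The centroid lies 3.19/2 = 1.595 m below the top edge, so the centroid depth is h_c = 4.8 + 1.595 = 6.395 m.
A = 3.2 × 3.19 = 10.208 m².
Resultant F = γ·h_c·A = 12.3606 × 6.395 × 10.208 = 806.902 kN.
I_c = b·h³/12 = 3.2 × 3.19³/12 = 8.65647 m⁴.
Centre of pressure: y_p = y_c + I_c/(y_c·A) = 6.395 + 8.65647/(6.395 × 10.208) = 6.395 + 0.132605 = 6.5276 m along the plane.

h_p = 6.53 m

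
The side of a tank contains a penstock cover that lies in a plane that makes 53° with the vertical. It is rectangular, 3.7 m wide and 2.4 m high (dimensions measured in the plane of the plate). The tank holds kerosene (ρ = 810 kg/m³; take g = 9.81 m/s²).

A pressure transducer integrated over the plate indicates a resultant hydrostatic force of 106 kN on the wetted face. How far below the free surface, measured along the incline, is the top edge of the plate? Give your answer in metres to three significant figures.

γ = ρg = 810 × 9.81 / 1000 = 7.9461 kN/m³.
A = 3.7 × 2.4 = 8.88 m².
From F = γ·h_c·A, the centroid depth is h_c = 106/(7.9461 × 8.88) = 1.50224 m.
The plate makes 53° with the vertical, i.e. θ = 90° − 53° = 37° to the horizontal. Measuring y along the incline from the free-surface line, vertical depth h = y·sinθ with sinθ = 0.601815.
Along the incline, y_c = h_c/sinθ = 1.50224/0.601815 = 2.49618 m.
The centroid lies 2.4/2 = 1.2 m below the top edge, so the top edge sits at y_top = 2.49618 − 1.2 = 1.29618 m along the incline.

y_top ≈ 1.30 m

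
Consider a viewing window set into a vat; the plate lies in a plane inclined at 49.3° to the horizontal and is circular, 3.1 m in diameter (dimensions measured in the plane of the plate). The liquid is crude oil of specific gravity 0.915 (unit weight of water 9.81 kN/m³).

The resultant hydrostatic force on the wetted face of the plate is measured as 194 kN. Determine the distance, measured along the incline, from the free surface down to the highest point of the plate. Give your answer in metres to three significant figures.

γ = 0.915 × 9.81 = 8.97615 kN/m³.
A = π(1.55)² = 7.54768 m².
From F = γ·h_c·A, the centroid depth is h_c = 194/(8.97615 × 7.54768) = 2.86351 m.
Let θ = 49.3° be the plate's angle to the horizontal; measure y along the incline from where the plane meets the free surface. Vertical depth h = y·sinθ with sinθ = 0.758134.
Along the incline, y_c = h_c/sinθ = 2.86351/0.758134 = 3.77705 m.
The centroid is at the centre, 1.55 m below the top of the plate, so the highest point sits at y_top = 3.77705 − 1.55 = 2.22705 m along the incline.

y_top ≈ 2.23 m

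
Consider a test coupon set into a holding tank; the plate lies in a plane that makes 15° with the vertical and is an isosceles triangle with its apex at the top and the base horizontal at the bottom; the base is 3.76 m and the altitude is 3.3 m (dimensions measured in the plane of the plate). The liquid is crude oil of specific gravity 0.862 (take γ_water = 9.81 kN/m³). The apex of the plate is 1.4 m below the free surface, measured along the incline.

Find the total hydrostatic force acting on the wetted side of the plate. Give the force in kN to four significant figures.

F ≈ 182.4 kN

γ = 0.862 × 9.81 = 8.45622 kN/m³.
The plate makes 15° with the vertical, i.e. θ = 90° − 15° = 75° to the horizontal. Measuring y along the incline from the free-surface line, vertical depth h = y·sinθ with sinθ = 0.965926.
With the apex up, the centroid sits 2h/3 = 2 × 3.3/3 = 2.2 m below the apex, so y_c = 1.4 + 2.2 = 3.6 m and h_c = 3.6 × 0.965926 = 3.47733 m.
A = ½ × 3.76 × 3.3 = 6.204 m².
Resultant F = γ·h_c·A = 8.45622 × 3.47733 × 6.204 = 182.429 kN.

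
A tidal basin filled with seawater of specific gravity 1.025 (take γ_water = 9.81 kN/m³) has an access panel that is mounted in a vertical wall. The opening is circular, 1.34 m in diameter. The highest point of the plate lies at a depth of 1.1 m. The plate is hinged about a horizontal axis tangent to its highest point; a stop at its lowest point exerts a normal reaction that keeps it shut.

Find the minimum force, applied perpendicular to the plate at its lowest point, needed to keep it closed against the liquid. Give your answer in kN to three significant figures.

γ = 1.025 × 9.81 = 10.05525 kN/m³.
The centroid is at the centre, 0.67 m below the top of the plate, so the centroid depth is h_c = 1.1 + 0.67 = 1.77 m.
A = π(0.67)² = 1.41026 m².
Resultant F = γ·h_c·A = 10.05525 × 1.77 × 1.41026 = 25.0995 kN.
I_c = πr⁴/4 = π × 0.67⁴/4 = 0.158267 m⁴.
Centre of pressure: y_p = y_c + I_c/(y_c·A) = 1.77 + 0.158267/(1.77 × 1.41026) = 1.77 + 0.0634042 = 1.8334 m along the plane.
The resultant acts 0.67 + 0.0634042 = 0.733404 m (along the plate) below the hinge at the top edge, so the moment about the hinge is M = F × 0.733404 = 25.0995 × 0.733404 = 18.4081 kN·m.
A normal force at the bottom, 1.34 m from the hinge, must supply this moment: P = 18.4081/1.34 = 13.7374 kN.

P ≈ 13.7 kN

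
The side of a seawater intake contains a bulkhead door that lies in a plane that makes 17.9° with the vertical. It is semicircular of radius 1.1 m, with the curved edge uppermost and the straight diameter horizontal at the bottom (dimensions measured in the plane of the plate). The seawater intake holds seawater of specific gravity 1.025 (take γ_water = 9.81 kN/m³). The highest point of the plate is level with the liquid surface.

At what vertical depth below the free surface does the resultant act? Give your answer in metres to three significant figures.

γ = 1.025 × 9.81 = 10.05525 kN/m³.
The plate makes 17.9° with the vertical, i.e. θ = 90° − 17.9° = 72.1° to the horizontal. Measuring y along the incline from the free-surface line, vertical depth h = y·sinθ with sinθ = 0.951594.
The centroid lies 4r/(3π) = 0.466854 m above the diameter, so r − 4r/(3π) = 1.1 − 0.466854 = 0.633146 m below the topmost point, so y_c = 0.633146 m and h_c = 0.633146 × 0.951594 = 0.602498 m.
A = πr²/2 = π × 1.1²/2 = 1.90066 m².
Resultant F = γ·h_c·A = 10.05525 × 0.602498 × 1.90066 = 11.5147 kN.
I_c = (π/8 − 8/(9π))·r⁴ = 0.109757 × 1.1⁴ = 0.160695 m⁴.
Centre of pressure: y_p = y_c + I_c/(y_c·A) = 0.633146 + 0.160695/(0.633146 × 1.90066) = 0.633146 + 0.133535 = 0.766681 m along the plane.
Vertically, h_p = y_p·sinθ = 0.766681 × 0.951594 = 0.729569 m.

h_p = 0.730 m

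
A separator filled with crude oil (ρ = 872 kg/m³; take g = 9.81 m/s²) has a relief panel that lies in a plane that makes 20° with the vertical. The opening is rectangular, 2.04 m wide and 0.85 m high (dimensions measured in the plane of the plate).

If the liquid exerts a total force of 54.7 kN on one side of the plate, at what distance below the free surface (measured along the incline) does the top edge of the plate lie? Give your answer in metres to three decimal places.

γ = ρg = 872 × 9.81 / 1000 = 8.55432 kN/m³.
A = 2.04 × 0.85 = 1.734 m².
From F = γ·h_c·A, the centroid depth is h_c = 54.7/(8.55432 × 1.734) = 3.68768 m.
The plate makes 20° with the vertical, i.e. θ = 90° − 20° = 70° to the horizontal. Measuring y along the incline from the free-surface line, vertical depth h = y·sinθ with sinθ = 0.939693.
Along the incline, y_c = h_c/sinθ = 3.68768/0.939693 = 3.92435 m.
The centroid lies 0.85/2 = 0.425 m below the top edge, so the top edge sits at y_top = 3.92435 − 0.425 = 3.49935 m along the incline.

y_top ≈ 3.499 m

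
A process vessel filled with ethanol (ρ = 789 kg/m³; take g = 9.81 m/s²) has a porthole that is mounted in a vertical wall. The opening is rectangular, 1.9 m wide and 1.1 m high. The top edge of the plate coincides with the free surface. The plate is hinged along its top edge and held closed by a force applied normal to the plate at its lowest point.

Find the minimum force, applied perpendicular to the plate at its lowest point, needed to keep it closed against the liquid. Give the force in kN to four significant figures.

P ≈ 5.931 kN

γ = ρg = 789 × 9.81 / 1000 = 7.74009 kN/m³.
The centroid lies 1.1/2 = 0.55 m below the top edge, so the centroid depth is h_c = 0.55 m.
A = 1.9 × 1.1 = 2.09 m².
Resultant F = γ·h_c·A = 7.74009 × 0.55 × 2.09 = 8.89723 kN.
I_c = b·h³/12 = 1.9 × 1.1³/12 = 0.210742 m⁴.
Centre of pressure: y_p = y_c + I_c/(y_c·A) = 0.55 + 0.210742/(0.55 × 2.09) = 0.55 + 0.183334 = 0.733334 m along the plane.
The resultant acts 0.55 + 0.183334 = 0.733334 m (along the plate) below the hinge at the top edge, so the moment about the hinge is M = F × 0.733334 = 8.89723 × 0.733334 = 6.52464 kN·m.
A normal force at the bottom, 1.1 m from the hinge, must supply this moment: P = 6.52464/1.1 = 5.93149 kN.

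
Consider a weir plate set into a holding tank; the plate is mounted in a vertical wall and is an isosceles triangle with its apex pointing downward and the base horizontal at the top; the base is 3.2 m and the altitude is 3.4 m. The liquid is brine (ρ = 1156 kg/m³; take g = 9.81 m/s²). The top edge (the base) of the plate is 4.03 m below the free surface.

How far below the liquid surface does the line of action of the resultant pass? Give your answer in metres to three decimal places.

γ = ρg = 1156 × 9.81 / 1000 = 11.34036 kN/m³.
With the apex down, the centroid sits h/3 = 3.4/3 = 1.13333 m below the base (the top edge), so the centroid depth is h_c = 4.03 + 1.13333 = 5.16333 m.
A = ½ × 3.2 × 3.4 = 5.44 m².
Resultant F = γ·h_c·A = 11.34036 × 5.16333 × 5.44 = 318.534 kN.
I_c = b·h³/36 = 3.2 × 3.4³/36 = 3.49369 m⁴.
Centre of pressure: y_p = y_c + I_c/(y_c·A) = 5.16333 + 3.49369/(5.16333 × 5.44) = 5.16333 + 0.124381 = 5.28771 m along the plane.

h_p = 5.288 m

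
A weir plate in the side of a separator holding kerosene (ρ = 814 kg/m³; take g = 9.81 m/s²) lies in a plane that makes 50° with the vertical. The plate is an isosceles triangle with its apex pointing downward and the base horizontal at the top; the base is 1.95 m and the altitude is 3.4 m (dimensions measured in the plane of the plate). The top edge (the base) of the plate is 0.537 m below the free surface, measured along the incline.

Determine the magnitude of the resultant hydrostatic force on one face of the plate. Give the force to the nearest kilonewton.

F ≈ 28 kN

γ = ρg = 814 × 9.81 / 1000 = 7.98534 kN/m³.
The plate makes 50° with the vertical, i.e. θ = 90° − 50° = 40° to the horizontal. Measuring y along the incline from the free-surface line, vertical depth h = y·sinθ with sinθ = 0.642788.
With the apex down, the centroid sits h/3 = 3.4/3 = 1.13333 m below the base (the top edge), so y_c = 0.537 + 1.13333 = 1.67033 m and h_c = 1.67033 × 0.642788 = 1.07367 m.
A = ½ × 1.95 × 3.4 = 3.315 m².
Resultant F = γ·h_c·A = 7.98534 × 1.07367 × 3.315 = 28.4216 kN.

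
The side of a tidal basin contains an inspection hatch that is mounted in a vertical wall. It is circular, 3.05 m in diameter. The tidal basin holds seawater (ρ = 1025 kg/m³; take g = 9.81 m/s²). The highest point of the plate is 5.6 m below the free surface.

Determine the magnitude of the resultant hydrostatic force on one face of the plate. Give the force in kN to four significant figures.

γ = ρg = 1025 × 9.81 / 1000 = 10.05525 kN/m³.
The centroid is at the centre, 1.525 m below the top of the plate, so the centroid depth is h_c = 5.6 + 1.525 = 7.125 m.
A = π(1.525)² = 7.30617 m².
Resultant F = γ·h_c·A = 10.05525 × 7.125 × 7.30617 = 523.441 kN.

F ≈ 523.4 kN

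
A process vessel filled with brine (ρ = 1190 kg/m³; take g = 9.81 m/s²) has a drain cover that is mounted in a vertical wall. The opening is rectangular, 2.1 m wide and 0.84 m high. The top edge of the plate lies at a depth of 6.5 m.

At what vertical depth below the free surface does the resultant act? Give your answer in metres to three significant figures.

γ = ρg = 1190 × 9.81 / 1000 = 11.6739 kN/m³.
The centroid lies 0.84/2 = 0.42 m below the top edge, so the centroid depth is h_c = 6.5 + 0.42 = 6.92 m.
A = 2.1 × 0.84 = 1.764 m².
Resultant F = γ·h_c·A = 11.6739 × 6.92 × 1.764 = 142.502 kN.
I_c = b·h³/12 = 2.1 × 0.84³/12 = 0.103723 m⁴.
Centre of pressure: y_p = y_c + I_c/(y_c·A) = 6.92 + 0.103723/(6.92 × 1.764) = 6.92 + 0.00849709 = 6.9285 m along the plane.

h_p = 6.93 m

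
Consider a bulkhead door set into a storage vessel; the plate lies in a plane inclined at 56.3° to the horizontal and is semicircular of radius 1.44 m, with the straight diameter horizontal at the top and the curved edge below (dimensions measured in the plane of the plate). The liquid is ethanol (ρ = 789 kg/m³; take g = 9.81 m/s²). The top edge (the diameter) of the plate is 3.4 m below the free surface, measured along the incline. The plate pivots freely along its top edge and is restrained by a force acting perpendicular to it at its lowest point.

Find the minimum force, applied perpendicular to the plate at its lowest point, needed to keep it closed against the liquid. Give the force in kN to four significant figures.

P ≈ 37.82 kN

γ = ρg = 789 × 9.81 / 1000 = 7.74009 kN/m³.
Let θ = 56.3° be the plate's angle to the horizontal; measure y along the incline from where the plane meets the free surface. Vertical depth h = y·sinθ with sinθ = 0.831954.
The centroid of a semicircle lies 4r/(3π) = 0.611155 m from the diameter, here below the top edge, so y_c = 3.4 + 0.611155 = 4.01115 m and h_c = 4.01115 × 0.831954 = 3.33709 m.
A = πr²/2 = π × 1.44²/2 = 3.2572 m².
Resultant F = γ·h_c·A = 7.74009 × 3.33709 × 3.2572 = 84.1314 kN.
I_c = (π/8 − 8/(9π))·r⁴ = 0.109757 × 1.44⁴ = 0.471935 m⁴.
Centre of pressure: y_p = y_c + I_c/(y_c·A) = 4.01115 + 0.471935/(4.01115 × 3.2572) = 4.01115 + 0.0361218 = 4.04727 m along the plane.
The resultant acts 0.611155 + 0.0361218 = 0.647277 m (along the plate) below the hinge at the top edge, so the moment about the hinge is M = F × 0.647277 = 84.1314 × 0.647277 = 54.4563 kN·m.
A normal force at the bottom, 1.44 m from the hinge, must supply this moment: P = 54.4563/1.44 = 37.8169 kN.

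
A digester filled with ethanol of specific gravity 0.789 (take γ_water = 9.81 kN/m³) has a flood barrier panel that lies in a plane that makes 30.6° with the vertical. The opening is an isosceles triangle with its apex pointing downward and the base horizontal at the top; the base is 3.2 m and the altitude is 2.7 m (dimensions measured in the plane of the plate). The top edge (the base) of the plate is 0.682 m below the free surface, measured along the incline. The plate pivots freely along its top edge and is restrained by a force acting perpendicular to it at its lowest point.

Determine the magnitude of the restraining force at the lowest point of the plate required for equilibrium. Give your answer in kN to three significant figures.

P ≈ 19.5 kN

γ = 0.789 × 9.81 = 7.74009 kN/m³.
The plate makes 30.6° with the vertical, i.e. θ = 90° − 30.6° = 59.4° to the horizontal. Measuring y along the incline from the free-surface line, vertical depth h = y·sinθ with sinθ = 0.860742.
With the apex down, the centroid sits h/3 = 2.7/3 = 0.9 m below the base (the top edge), so y_c = 0.682 + 0.9 = 1.582 m and h_c = 1.582 × 0.860742 = 1.36169 m.
A = ½ × 3.2 × 2.7 = 4.32 m².
Resultant F = γ·h_c·A = 7.74009 × 1.36169 × 4.32 = 45.5311 kN.
I_c = b·h³/36 = 3.2 × 2.7³/36 = 1.7496 m⁴.
Centre of pressure: y_p = y_c + I_c/(y_c·A) = 1.582 + 1.7496/(1.582 × 4.32) = 1.582 + 0.256005 = 1.83801 m along the plane.
The resultant acts 0.9 + 0.256005 = 1.156 m (along the plate) below the hinge at the top edge, so the moment about the hinge is M = F × 1.156 = 45.5311 × 1.156 = 52.634 kN·m.
A normal force at the bottom, 2.7 m from the hinge, must supply this moment: P = 52.634/2.7 = 19.4941 kN.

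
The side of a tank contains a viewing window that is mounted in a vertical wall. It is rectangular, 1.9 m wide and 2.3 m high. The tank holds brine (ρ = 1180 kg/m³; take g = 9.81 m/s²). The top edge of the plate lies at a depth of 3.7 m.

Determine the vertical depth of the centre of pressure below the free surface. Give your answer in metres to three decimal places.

γ = ρg = 1180 × 9.81 / 1000 = 11.5758 kN/m³.
The centroid lies 2.3/2 = 1.15 m below the top edge, so the centroid depth is h_c = 3.7 + 1.15 = 4.85 m.
A = 1.9 × 2.3 = 4.37 m².
Resultant F = γ·h_c·A = 11.5758 × 4.85 × 4.37 = 245.343 kN.
I_c = b·h³/12 = 1.9 × 2.3³/12 = 1.92644 m⁴.
Centre of pressure: y_p = y_c + I_c/(y_c·A) = 4.85 + 1.92644/(4.85 × 4.37) = 4.85 + 0.0908934 = 4.94089 m along the plane.

h_p = 4.941 m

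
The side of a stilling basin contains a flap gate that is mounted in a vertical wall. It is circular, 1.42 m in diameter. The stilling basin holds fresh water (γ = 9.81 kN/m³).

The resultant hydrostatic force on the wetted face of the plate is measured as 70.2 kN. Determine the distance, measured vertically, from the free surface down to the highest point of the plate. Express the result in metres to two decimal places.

d_top ≈ 3.81 m

γ = 9.81 kN/m³.
A = π(0.71)² = 1.58368 m².
From F = γ·h_c·A, the centroid depth is h_c = 70.2/(9.81 × 1.58368) = 4.51857 m.
The centroid is at the centre, 0.71 m below the top of the plate, so the highest point sits at h_top = 4.51857 − 0.71 = 3.80857 m below the surface.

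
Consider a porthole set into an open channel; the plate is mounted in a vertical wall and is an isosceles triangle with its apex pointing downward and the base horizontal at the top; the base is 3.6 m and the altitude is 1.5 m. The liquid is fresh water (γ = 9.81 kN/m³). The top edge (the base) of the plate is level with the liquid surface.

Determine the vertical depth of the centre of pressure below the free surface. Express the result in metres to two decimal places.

h_p = 0.75 m

γ = 9.81 kN/m³.
With the apex down, the centroid sits h/3 = 1.5/3 = 0.5 m below the base (the top edge), so the centroid depth is h_c = 0.5 m.
A = ½ × 3.6 × 1.5 = 2.7 m².
Resultant F = γ·h_c·A = 9.81 × 0.5 × 2.7 = 13.2435 kN.
I_c = b·h³/36 = 3.6 × 1.5³/36 = 0.3375 m⁴.
Centre of pressure: y_p = y_c + I_c/(y_c·A) = 0.5 + 0.3375/(0.5 × 2.7) = 0.5 + 0.25 = 0.75 m along the plane.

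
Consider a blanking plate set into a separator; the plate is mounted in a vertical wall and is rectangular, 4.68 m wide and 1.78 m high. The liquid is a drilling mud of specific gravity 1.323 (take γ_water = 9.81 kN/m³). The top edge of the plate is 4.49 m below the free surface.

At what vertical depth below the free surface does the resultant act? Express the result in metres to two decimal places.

h_p = 5.43 m

γ = 1.323 × 9.81 = 12.97863 kN/m³.
The centroid lies 1.78/2 = 0.89 m below the top edge, so the centroid depth is h_c = 4.49 + 0.89 = 5.38 m.
A = 4.68 × 1.78 = 8.3304 m².
Resultant F = γ·h_c·A = 12.97863 × 5.38 × 8.3304 = 581.67 kN.
I_c = b·h³/12 = 4.68 × 1.78³/12 = 2.1995 m⁴.
Centre of pressure: y_p = y_c + I_c/(y_c·A) = 5.38 + 2.1995/(5.38 × 8.3304) = 5.38 + 0.0490768 = 5.42908 m along the plane.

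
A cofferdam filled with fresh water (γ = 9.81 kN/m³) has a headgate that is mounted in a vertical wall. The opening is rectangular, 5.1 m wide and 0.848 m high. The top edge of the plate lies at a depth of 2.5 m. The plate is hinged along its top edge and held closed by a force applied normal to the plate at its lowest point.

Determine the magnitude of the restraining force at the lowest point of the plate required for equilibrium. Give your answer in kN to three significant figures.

P ≈ 65.0 kN

γ = 9.81 kN/m³.
The centroid lies 0.848/2 = 0.424 m below the top edge, so the centroid depth is h_c = 2.5 + 0.424 = 2.924 m.
A = 5.1 × 0.848 = 4.3248 m².
Resultant F = γ·h_c·A = 9.81 × 2.924 × 4.3248 = 124.054 kN.
I_c = b·h³/12 = 5.1 × 0.848³/12 = 0.259165 m⁴.
Centre of pressure: y_p = y_c + I_c/(y_c·A) = 2.924 + 0.259165/(2.924 × 4.3248) = 2.924 + 0.0204943 = 2.94449 m along the plane.
The resultant acts 0.424 + 0.0204943 = 0.444494 m (along the plate) below the hinge at the top edge, so the moment about the hinge is M = F × 0.444494 = 124.054 × 0.444494 = 55.1413 kN·m.
A normal force at the bottom, 0.848 m from the hinge, must supply this moment: P = 55.1413/0.848 = 65.0251 kN.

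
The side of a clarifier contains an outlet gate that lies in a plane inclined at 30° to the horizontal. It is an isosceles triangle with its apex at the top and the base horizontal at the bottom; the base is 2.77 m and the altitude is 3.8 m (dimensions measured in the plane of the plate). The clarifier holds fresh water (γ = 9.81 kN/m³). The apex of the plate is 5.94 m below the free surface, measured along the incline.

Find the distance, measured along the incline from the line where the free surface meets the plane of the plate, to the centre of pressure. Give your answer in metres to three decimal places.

y_p = 8.568 m

γ = 9.81 kN/m³.
Let θ = 30° be the plate's angle to the horizontal; measure y along the incline from where the plane meets the free surface. Vertical depth h = y·sinθ with sinθ = 0.500000.
With the apex up, the centroid sits 2h/3 = 2 × 3.8/3 = 2.53333 m below the apex, so y_c = 5.94 + 2.53333 = 8.47333 m and h_c = 8.47333 × 0.500000 = 4.23667 m.
A = ½ × 2.77 × 3.8 = 5.263 m².
Resultant F = γ·h_c·A = 9.81 × 4.23667 × 5.263 = 218.739 kN.
I_c = b·h³/36 = 2.77 × 3.8³/36 = 4.2221 m⁴.
Centre of pressure: y_p = y_c + I_c/(y_c·A) = 8.47333 + 4.2221/(8.47333 × 5.263) = 8.47333 + 0.0946762 = 8.56801 m along the plane.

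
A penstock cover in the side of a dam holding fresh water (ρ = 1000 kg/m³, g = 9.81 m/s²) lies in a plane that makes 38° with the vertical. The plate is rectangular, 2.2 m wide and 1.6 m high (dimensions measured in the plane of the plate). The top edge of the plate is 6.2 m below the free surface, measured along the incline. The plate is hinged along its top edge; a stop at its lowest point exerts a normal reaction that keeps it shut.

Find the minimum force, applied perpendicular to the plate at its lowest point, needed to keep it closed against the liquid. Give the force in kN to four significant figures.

P ≈ 98.87 kN

γ = ρg = 1000 × 9.81 = 9810 N/m³ = 9.81 kN/m³.
The plate makes 38° with the vertical, i.e. θ = 90° − 38° = 52° to the horizontal. Measuring y along the incline from the free-surface line, vertical depth h = y·sinθ with sinθ = 0.788011.
The centroid lies 1.6/2 = 0.8 m below the top edge, so y_c = 6.2 + 0.8 = 7 m and h_c = 7 × 0.788011 = 5.51608 m.
A = 2.2 × 1.6 = 3.52 m².
Resultant F = γ·h_c·A = 9.81 × 5.51608 × 3.52 = 190.477 kN.
I_c = b·h³/12 = 2.2 × 1.6³/12 = 0.750933 m⁴.
Centre of pressure: y_p = y_c + I_c/(y_c·A) = 7 + 0.750933/(7 × 3.52) = 7 + 0.0304762 = 7.03048 m along the plane.
The resultant acts 0.8 + 0.0304762 = 0.830476 m (along the plate) below the hinge at the top edge, so the moment about the hinge is M = F × 0.830476 = 190.477 × 0.830476 = 158.187 kN·m.
A normal force at the bottom, 1.6 m from the hinge, must supply this moment: P = 158.187/1.6 = 98.8669 kN.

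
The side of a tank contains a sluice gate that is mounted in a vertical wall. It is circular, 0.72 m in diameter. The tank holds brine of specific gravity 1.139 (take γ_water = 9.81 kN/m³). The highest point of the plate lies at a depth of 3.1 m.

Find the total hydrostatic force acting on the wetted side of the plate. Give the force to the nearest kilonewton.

γ = 1.139 × 9.81 = 11.17359 kN/m³.
The centroid is at the centre, 0.36 m below the top of the plate, so the centroid depth is h_c = 3.1 + 0.36 = 3.46 m.
A = π(0.36)² = 0.40715 m².
Resultant F = γ·h_c·A = 11.17359 × 3.46 × 0.40715 = 15.7407 kN.

F ≈ 16 kN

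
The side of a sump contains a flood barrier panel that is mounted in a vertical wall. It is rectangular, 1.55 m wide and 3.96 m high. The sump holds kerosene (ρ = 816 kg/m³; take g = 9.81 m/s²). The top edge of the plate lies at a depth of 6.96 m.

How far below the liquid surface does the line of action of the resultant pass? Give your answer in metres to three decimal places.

h_p = 9.086 m

γ = ρg = 816 × 9.81 / 1000 = 8.00496 kN/m³.
The centroid lies 3.96/2 = 1.98 m below the top edge, so the centroid depth is h_c = 6.96 + 1.98 = 8.94 m.
A = 1.55 × 3.96 = 6.138 m².
Resultant F = γ·h_c·A = 8.00496 × 8.94 × 6.138 = 439.262 kN.
I_c = b·h³/12 = 1.55 × 3.96³/12 = 8.02114 m⁴.
Centre of pressure: y_p = y_c + I_c/(y_c·A) = 8.94 + 8.02114/(8.94 × 6.138) = 8.94 + 0.146175 = 9.08617 m along the plane.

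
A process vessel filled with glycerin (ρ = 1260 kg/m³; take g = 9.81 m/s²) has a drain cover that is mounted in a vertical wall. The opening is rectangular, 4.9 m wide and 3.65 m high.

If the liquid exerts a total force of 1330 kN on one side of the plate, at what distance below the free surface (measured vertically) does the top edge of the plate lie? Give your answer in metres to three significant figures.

γ = ρg = 1260 × 9.81 / 1000 = 12.3606 kN/m³.
A = 4.9 × 3.65 = 17.885 m².
From F = γ·h_c·A, the centroid depth is h_c = 1330/(12.3606 × 17.885) = 6.01621 m.
The centroid lies 3.65/2 = 1.825 m below the top edge, so the top edge sits at h_top = 6.01621 − 1.825 = 4.19121 m below the surface.

d_top ≈ 4.19 m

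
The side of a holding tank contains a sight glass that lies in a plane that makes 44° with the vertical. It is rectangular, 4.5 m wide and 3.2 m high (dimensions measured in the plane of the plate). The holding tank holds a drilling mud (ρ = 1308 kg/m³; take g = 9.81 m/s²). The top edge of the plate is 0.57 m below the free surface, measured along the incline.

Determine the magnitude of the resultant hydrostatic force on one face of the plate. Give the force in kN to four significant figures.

γ = ρg = 1308 × 9.81 / 1000 = 12.83148 kN/m³.
The plate makes 44° with the vertical, i.e. θ = 90° − 44° = 46° to the horizontal. Measuring y along the incline from the free-surface line, vertical depth h = y·sinθ with sinθ = 0.719340.
The centroid lies 3.2/2 = 1.6 m below the top edge, so y_c = 0.57 + 1.6 = 2.17 m and h_c = 2.17 × 0.719340 = 1.56097 m.
A = 4.5 × 3.2 = 14.4 m².
Resultant F = γ·h_c·A = 12.83148 × 1.56097 × 14.4 = 288.426 kN.

F ≈ 288.4 kN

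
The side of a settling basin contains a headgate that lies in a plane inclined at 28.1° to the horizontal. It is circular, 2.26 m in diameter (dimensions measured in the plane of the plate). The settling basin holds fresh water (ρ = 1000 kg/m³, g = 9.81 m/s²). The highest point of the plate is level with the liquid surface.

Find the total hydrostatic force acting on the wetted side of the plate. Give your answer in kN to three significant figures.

γ = ρg = 1000 × 9.81 = 9810 N/m³ = 9.81 kN/m³.
Let θ = 28.1° be the plate's angle to the horizontal; measure y along the incline from where the plane meets the free surface. Vertical depth h = y·sinθ with sinθ = 0.471012.
The centroid is at the centre, 1.13 m below the top of the plate, so y_c = 1.13 m and h_c = 1.13 × 0.471012 = 0.532244 m.
A = π(1.13)² = 4.0115 m².
Resultant F = γ·h_c·A = 9.81 × 0.532244 × 4.0115 = 20.9453 kN.

F ≈ 20.9 kN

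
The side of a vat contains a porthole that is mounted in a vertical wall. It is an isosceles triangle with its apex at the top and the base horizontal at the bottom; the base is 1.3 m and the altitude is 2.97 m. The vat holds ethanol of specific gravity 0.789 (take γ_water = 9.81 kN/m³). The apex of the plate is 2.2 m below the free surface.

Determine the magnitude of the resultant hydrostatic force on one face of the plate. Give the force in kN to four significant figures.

γ = 0.789 × 9.81 = 7.74009 kN/m³.
With the apex up, the centroid sits 2h/3 = 2 × 2.97/3 = 1.98 m below the apex, so the centroid depth is h_c = 2.2 + 1.98 = 4.18 m.
A = ½ × 1.3 × 2.97 = 1.9305 m².
Resultant F = γ·h_c·A = 7.74009 × 4.18 × 1.9305 = 62.4586 kN.

F ≈ 62.46 kN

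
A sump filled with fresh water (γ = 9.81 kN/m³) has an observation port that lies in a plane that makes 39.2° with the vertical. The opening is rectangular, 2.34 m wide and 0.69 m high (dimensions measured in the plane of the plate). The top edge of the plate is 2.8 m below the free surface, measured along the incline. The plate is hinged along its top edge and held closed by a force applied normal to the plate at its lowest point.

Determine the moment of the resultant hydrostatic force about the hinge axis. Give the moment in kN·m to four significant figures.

γ = 9.81 kN/m³.
The plate makes 39.2° with the vertical, i.e. θ = 90° − 39.2° = 50.8° to the horizontal. Measuring y along the incline from the free-surface line, vertical depth h = y·sinθ with sinθ = 0.774944.
The centroid lies 0.69/2 = 0.345 m below the top edge, so y_c = 2.8 + 0.345 = 3.145 m and h_c = 3.145 × 0.774944 = 2.4372 m.
A = 2.34 × 0.69 = 1.6146 m².
Resultant F = γ·h_c·A = 9.81 × 2.4372 × 1.6146 = 38.6034 kN.
I_c = b·h³/12 = 2.34 × 0.69³/12 = 0.0640593 m⁴.
Centre of pressure: y_p = y_c + I_c/(y_c·A) = 3.145 + 0.0640593/(3.145 × 1.6146) = 3.145 + 0.0126153 = 3.15762 m along the plane.
The resultant acts 0.345 + 0.0126153 = 0.357615 m (along the plate) below the hinge at the top edge, so the moment about the hinge is M = F × 0.357615 = 38.6034 × 0.357615 = 13.8052 kN·m.

M ≈ 13.81 kN·m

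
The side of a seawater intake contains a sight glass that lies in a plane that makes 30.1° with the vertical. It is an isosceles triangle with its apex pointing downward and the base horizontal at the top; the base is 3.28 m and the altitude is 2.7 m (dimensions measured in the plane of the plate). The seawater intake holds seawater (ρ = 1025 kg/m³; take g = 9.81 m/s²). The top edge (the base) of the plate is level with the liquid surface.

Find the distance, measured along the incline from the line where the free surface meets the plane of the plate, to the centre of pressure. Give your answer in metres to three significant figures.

y_p = 1.35 m

γ = ρg = 1025 × 9.81 / 1000 = 10.05525 kN/m³.
The plate makes 30.1° with the vertical, i.e. θ = 90° − 30.1° = 59.9° to the horizontal. Measuring y along the incline from the free-surface line, vertical depth h = y·sinθ with sinθ = 0.865151.
With the apex down, the centroid sits h/3 = 2.7/3 = 0.9 m below the base (the top edge), so y_c = 0.9 m and h_c = 0.9 × 0.865151 = 0.778636 m.
A = ½ × 3.28 × 2.7 = 4.428 m².
Resultant F = γ·h_c·A = 10.05525 × 0.778636 × 4.428 = 34.6685 kN.
I_c = b·h³/36 = 3.28 × 2.7³/36 = 1.79334 m⁴.
Centre of pressure: y_p = y_c + I_c/(y_c·A) = 0.9 + 1.79334/(0.9 × 4.428) = 0.9 + 0.45 = 1.35 m along the plane.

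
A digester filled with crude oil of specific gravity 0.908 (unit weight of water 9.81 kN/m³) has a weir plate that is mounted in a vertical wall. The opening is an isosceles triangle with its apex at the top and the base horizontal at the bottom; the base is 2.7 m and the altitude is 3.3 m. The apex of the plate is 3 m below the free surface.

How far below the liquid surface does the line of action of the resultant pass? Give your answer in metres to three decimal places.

h_p = 5.316 m

γ = 0.908 × 9.81 = 8.90748 kN/m³.
With the apex up, the centroid sits 2h/3 = 2 × 3.3/3 = 2.2 m below the apex, so the centroid depth is h_c = 3 + 2.2 = 5.2 m.
A = ½ × 2.7 × 3.3 = 4.455 m².
Resultant F = γ·h_c·A = 8.90748 × 5.2 × 4.455 = 206.351 kN.
I_c = b·h³/36 = 2.7 × 3.3³/36 = 2.69528 m⁴.
Centre of pressure: y_p = y_c + I_c/(y_c·A) = 5.2 + 2.69528/(5.2 × 4.455) = 5.2 + 0.116346 = 5.31635 m along the plane.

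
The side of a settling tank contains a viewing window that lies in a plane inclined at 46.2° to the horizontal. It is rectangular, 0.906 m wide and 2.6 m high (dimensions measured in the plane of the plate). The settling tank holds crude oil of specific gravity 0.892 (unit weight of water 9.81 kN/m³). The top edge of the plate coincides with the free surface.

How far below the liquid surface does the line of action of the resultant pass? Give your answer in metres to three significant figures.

h_p = 1.25 m

γ = 0.892 × 9.81 = 8.75052 kN/m³.
Let θ = 46.2° be the plate's angle to the horizontal; measure y along the incline from where the plane meets the free surface. Vertical depth h = y·sinθ with sinθ = 0.721760.
The centroid lies 2.6/2 = 1.3 m below the top edge, so y_c = 1.3 m and h_c = 1.3 × 0.721760 = 0.938288 m.
A = 0.906 × 2.6 = 2.3556 m².
Resultant F = γ·h_c·A = 8.75052 × 0.938288 × 2.3556 = 19.3407 kN.
I_c = b·h³/12 = 0.906 × 2.6³/12 = 1.32699 m⁴.
Centre of pressure: y_p = y_c + I_c/(y_c·A) = 1.3 + 1.32699/(1.3 × 2.3556) = 1.3 + 0.433334 = 1.73333 m along the plane.
Vertically, h_p = y_p·sinθ = 1.73333 × 0.721760 = 1.25105 m.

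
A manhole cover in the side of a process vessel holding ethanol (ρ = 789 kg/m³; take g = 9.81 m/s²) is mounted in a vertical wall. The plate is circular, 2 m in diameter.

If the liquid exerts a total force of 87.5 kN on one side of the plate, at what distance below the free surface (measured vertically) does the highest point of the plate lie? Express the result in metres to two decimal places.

d_top ≈ 2.60 m

γ = ρg = 789 × 9.81 / 1000 = 7.74009 kN/m³.
A = π(1)² = 3.14159 m².
From F = γ·h_c·A, the centroid depth is h_c = 87.5/(7.74009 × 3.14159) = 3.59843 m.
The centroid is at the centre, 1 m below the top of the plate, so the highest point sits at h_top = 3.59843 − 1 = 2.59843 m below the surface.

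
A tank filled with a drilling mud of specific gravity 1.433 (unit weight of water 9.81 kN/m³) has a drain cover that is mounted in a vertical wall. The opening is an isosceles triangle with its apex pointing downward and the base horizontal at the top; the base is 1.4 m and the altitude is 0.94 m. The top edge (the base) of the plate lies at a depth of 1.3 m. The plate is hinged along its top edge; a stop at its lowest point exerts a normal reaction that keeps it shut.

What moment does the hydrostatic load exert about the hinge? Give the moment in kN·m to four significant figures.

M ≈ 5.130 kN·m

γ = 1.433 × 9.81 = 14.05773 kN/m³.
With the apex down, the centroid sits h/3 = 0.94/3 = 0.313333 m below the base (the top edge), so the centroid depth is h_c = 1.3 + 0.313333 = 1.61333 m.
A = ½ × 1.4 × 0.94 = 0.658 m².
Resultant F = γ·h_c·A = 14.05773 × 1.61333 × 0.658 = 14.9233 kN.
I_c = b·h³/36 = 1.4 × 0.94³/36 = 0.0323005 m⁴.
Centre of pressure: y_p = y_c + I_c/(y_c·A) = 1.61333 + 0.0323005/(1.61333 × 0.658) = 1.61333 + 0.0304271 = 1.64376 m along the plane.
The resultant acts 0.313333 + 0.0304271 = 0.34376 m (along the plate) below the hinge at the top edge, so the moment about the hinge is M = F × 0.34376 = 14.9233 × 0.34376 = 5.13003 kN·m.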